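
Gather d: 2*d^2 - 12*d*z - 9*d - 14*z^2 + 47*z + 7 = 2*d^2 + d*(-12*z - 9) - 14*z^2 + 47*z + 7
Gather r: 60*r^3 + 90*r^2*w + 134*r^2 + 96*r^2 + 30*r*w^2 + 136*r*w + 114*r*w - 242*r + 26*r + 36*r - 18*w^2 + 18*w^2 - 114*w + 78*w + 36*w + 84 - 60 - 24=60*r^3 + r^2*(90*w + 230) + r*(30*w^2 + 250*w - 180)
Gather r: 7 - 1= 6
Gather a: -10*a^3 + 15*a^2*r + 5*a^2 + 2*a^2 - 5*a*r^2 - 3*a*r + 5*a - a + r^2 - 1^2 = -10*a^3 + a^2*(15*r + 7) + a*(-5*r^2 - 3*r + 4) + r^2 - 1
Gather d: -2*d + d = -d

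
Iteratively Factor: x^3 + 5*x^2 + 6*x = (x + 3)*(x^2 + 2*x) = (x + 2)*(x + 3)*(x)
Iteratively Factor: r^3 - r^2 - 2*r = (r)*(r^2 - r - 2) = r*(r + 1)*(r - 2)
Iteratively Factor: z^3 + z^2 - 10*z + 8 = (z + 4)*(z^2 - 3*z + 2) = (z - 2)*(z + 4)*(z - 1)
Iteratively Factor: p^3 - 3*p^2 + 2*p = (p - 1)*(p^2 - 2*p) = (p - 2)*(p - 1)*(p)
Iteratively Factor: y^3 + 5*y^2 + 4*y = (y + 4)*(y^2 + y) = (y + 1)*(y + 4)*(y)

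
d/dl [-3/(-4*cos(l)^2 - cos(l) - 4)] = 3*(8*cos(l) + 1)*sin(l)/(4*cos(l)^2 + cos(l) + 4)^2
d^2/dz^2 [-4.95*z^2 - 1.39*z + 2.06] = -9.90000000000000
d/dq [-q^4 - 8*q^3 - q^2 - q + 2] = -4*q^3 - 24*q^2 - 2*q - 1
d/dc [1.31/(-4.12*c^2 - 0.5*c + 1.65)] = (10.7944*c + 0.655)/(4.12*c^2 + 0.5*c - 1.65)^2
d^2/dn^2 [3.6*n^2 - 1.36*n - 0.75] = 7.20000000000000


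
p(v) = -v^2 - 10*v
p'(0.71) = -11.42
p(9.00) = -171.00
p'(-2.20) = -5.60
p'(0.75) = -11.50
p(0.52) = -5.47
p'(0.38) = -10.76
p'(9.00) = -28.00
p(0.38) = -3.94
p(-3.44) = 22.57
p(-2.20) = 17.16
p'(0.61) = -11.22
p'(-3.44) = -3.12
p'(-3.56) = -2.88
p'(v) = -2*v - 10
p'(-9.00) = 8.00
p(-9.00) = 9.00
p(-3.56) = 22.93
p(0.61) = -6.47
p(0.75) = -8.06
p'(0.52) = -11.04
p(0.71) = -7.60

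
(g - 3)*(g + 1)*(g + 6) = g^3 + 4*g^2 - 15*g - 18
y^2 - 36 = (y - 6)*(y + 6)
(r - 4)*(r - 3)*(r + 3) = r^3 - 4*r^2 - 9*r + 36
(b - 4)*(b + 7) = b^2 + 3*b - 28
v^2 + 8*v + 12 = (v + 2)*(v + 6)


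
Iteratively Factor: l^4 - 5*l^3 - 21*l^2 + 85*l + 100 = (l + 4)*(l^3 - 9*l^2 + 15*l + 25) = (l - 5)*(l + 4)*(l^2 - 4*l - 5) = (l - 5)^2*(l + 4)*(l + 1)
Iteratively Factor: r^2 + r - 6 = (r - 2)*(r + 3)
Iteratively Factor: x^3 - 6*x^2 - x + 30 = (x + 2)*(x^2 - 8*x + 15) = (x - 3)*(x + 2)*(x - 5)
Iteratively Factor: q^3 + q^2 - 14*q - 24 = (q - 4)*(q^2 + 5*q + 6) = (q - 4)*(q + 3)*(q + 2)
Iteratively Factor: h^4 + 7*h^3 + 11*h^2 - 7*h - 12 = (h - 1)*(h^3 + 8*h^2 + 19*h + 12) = (h - 1)*(h + 1)*(h^2 + 7*h + 12) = (h - 1)*(h + 1)*(h + 3)*(h + 4)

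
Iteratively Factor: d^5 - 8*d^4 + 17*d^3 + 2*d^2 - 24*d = (d - 4)*(d^4 - 4*d^3 + d^2 + 6*d) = d*(d - 4)*(d^3 - 4*d^2 + d + 6) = d*(d - 4)*(d - 3)*(d^2 - d - 2) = d*(d - 4)*(d - 3)*(d - 2)*(d + 1)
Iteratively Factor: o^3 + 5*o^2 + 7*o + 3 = (o + 1)*(o^2 + 4*o + 3) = (o + 1)^2*(o + 3)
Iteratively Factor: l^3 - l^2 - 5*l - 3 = (l + 1)*(l^2 - 2*l - 3) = (l - 3)*(l + 1)*(l + 1)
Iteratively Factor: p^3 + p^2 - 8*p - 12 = (p - 3)*(p^2 + 4*p + 4) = (p - 3)*(p + 2)*(p + 2)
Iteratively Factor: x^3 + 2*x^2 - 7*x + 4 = (x - 1)*(x^2 + 3*x - 4) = (x - 1)^2*(x + 4)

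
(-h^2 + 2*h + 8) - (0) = -h^2 + 2*h + 8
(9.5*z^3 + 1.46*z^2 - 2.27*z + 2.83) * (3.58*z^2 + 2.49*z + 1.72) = 34.01*z^5 + 28.8818*z^4 + 11.8488*z^3 + 6.9903*z^2 + 3.1423*z + 4.8676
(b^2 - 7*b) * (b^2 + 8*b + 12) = b^4 + b^3 - 44*b^2 - 84*b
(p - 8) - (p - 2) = -6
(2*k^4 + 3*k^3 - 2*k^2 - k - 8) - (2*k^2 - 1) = 2*k^4 + 3*k^3 - 4*k^2 - k - 7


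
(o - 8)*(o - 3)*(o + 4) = o^3 - 7*o^2 - 20*o + 96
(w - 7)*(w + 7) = w^2 - 49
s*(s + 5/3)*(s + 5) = s^3 + 20*s^2/3 + 25*s/3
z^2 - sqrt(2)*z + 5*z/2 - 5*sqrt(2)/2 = (z + 5/2)*(z - sqrt(2))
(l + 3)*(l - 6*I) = l^2 + 3*l - 6*I*l - 18*I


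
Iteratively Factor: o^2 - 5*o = (o)*(o - 5)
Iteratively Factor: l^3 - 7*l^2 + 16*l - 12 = (l - 2)*(l^2 - 5*l + 6) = (l - 2)^2*(l - 3)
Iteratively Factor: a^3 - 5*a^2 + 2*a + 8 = (a - 4)*(a^2 - a - 2) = (a - 4)*(a - 2)*(a + 1)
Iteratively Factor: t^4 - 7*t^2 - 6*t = (t - 3)*(t^3 + 3*t^2 + 2*t) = t*(t - 3)*(t^2 + 3*t + 2) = t*(t - 3)*(t + 2)*(t + 1)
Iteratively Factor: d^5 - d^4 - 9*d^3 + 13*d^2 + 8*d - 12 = (d - 2)*(d^4 + d^3 - 7*d^2 - d + 6) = (d - 2)*(d + 1)*(d^3 - 7*d + 6) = (d - 2)^2*(d + 1)*(d^2 + 2*d - 3) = (d - 2)^2*(d + 1)*(d + 3)*(d - 1)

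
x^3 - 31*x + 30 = (x - 5)*(x - 1)*(x + 6)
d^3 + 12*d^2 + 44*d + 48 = (d + 2)*(d + 4)*(d + 6)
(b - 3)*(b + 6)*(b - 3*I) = b^3 + 3*b^2 - 3*I*b^2 - 18*b - 9*I*b + 54*I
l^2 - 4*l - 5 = (l - 5)*(l + 1)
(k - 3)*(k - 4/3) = k^2 - 13*k/3 + 4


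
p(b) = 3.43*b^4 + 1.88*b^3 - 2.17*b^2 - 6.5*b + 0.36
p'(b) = 13.72*b^3 + 5.64*b^2 - 4.34*b - 6.5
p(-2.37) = 86.76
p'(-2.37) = -147.18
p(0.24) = -1.29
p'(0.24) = -7.03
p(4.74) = 1852.45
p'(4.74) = 1560.78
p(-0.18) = 1.45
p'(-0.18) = -5.62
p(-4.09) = 821.83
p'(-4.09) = -833.10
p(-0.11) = 1.05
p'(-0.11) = -5.97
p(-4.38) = 1091.61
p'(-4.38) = -1032.15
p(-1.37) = 12.44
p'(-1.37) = -25.25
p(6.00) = 4734.60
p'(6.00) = 3134.02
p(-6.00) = 4000.44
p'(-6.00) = -2740.94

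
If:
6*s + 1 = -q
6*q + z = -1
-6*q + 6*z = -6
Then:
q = 0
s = -1/6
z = -1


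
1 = 1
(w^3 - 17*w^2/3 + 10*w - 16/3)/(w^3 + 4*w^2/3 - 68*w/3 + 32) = (w - 1)/(w + 6)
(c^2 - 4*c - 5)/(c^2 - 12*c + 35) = (c + 1)/(c - 7)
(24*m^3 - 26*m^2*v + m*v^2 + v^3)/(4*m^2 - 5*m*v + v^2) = 6*m + v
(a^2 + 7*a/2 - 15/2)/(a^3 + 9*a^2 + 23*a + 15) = (a - 3/2)/(a^2 + 4*a + 3)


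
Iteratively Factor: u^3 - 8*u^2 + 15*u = (u - 5)*(u^2 - 3*u) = (u - 5)*(u - 3)*(u)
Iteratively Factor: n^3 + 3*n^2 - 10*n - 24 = (n + 4)*(n^2 - n - 6) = (n - 3)*(n + 4)*(n + 2)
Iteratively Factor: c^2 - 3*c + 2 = (c - 1)*(c - 2)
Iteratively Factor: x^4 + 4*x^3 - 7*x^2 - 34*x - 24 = (x - 3)*(x^3 + 7*x^2 + 14*x + 8) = (x - 3)*(x + 2)*(x^2 + 5*x + 4) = (x - 3)*(x + 2)*(x + 4)*(x + 1)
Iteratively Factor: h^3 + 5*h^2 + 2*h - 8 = (h + 4)*(h^2 + h - 2) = (h - 1)*(h + 4)*(h + 2)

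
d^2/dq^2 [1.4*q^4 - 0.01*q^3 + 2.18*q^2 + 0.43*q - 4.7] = 16.8*q^2 - 0.06*q + 4.36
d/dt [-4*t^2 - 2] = -8*t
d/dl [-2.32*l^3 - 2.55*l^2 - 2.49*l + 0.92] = -6.96*l^2 - 5.1*l - 2.49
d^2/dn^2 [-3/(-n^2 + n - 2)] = 6*(-n^2 + n + (2*n - 1)^2 - 2)/(n^2 - n + 2)^3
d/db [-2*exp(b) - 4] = -2*exp(b)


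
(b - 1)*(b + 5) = b^2 + 4*b - 5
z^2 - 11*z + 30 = (z - 6)*(z - 5)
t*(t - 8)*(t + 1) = t^3 - 7*t^2 - 8*t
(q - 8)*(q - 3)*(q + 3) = q^3 - 8*q^2 - 9*q + 72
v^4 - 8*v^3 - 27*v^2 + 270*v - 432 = (v - 8)*(v - 3)^2*(v + 6)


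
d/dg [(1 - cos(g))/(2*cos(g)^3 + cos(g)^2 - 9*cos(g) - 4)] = (-47*sin(g) + 5*sin(3*g) - 2*sin(4*g))/(-15*cos(g) + cos(2*g) + cos(3*g) - 7)^2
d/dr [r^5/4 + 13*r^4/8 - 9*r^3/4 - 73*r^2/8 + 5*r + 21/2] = 5*r^4/4 + 13*r^3/2 - 27*r^2/4 - 73*r/4 + 5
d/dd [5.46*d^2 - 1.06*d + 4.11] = 10.92*d - 1.06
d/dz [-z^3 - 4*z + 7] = -3*z^2 - 4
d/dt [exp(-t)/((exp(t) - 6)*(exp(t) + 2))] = (-3*exp(2*t) + 8*exp(t) + 12)*exp(-t)/(exp(4*t) - 8*exp(3*t) - 8*exp(2*t) + 96*exp(t) + 144)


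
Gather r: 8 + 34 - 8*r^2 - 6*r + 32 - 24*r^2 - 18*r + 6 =-32*r^2 - 24*r + 80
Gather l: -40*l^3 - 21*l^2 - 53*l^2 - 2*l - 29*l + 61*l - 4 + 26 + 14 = -40*l^3 - 74*l^2 + 30*l + 36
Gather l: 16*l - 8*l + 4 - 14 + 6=8*l - 4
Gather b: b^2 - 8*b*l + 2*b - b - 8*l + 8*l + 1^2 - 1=b^2 + b*(1 - 8*l)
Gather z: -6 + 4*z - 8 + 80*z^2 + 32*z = 80*z^2 + 36*z - 14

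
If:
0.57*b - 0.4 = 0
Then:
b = 0.70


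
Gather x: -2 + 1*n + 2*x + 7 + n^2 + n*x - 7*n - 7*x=n^2 - 6*n + x*(n - 5) + 5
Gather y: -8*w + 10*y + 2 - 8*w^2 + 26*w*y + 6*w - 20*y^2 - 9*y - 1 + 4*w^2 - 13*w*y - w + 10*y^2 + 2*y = -4*w^2 - 3*w - 10*y^2 + y*(13*w + 3) + 1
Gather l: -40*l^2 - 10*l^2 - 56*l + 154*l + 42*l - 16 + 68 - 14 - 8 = -50*l^2 + 140*l + 30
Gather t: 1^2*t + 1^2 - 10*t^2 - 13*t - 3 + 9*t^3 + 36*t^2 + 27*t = 9*t^3 + 26*t^2 + 15*t - 2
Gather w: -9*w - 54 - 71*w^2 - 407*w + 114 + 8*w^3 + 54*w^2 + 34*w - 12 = 8*w^3 - 17*w^2 - 382*w + 48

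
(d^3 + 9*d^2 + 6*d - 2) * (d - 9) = d^4 - 75*d^2 - 56*d + 18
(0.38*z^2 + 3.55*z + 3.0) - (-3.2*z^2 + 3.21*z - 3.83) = 3.58*z^2 + 0.34*z + 6.83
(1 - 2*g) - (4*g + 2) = -6*g - 1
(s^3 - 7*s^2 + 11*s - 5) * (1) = s^3 - 7*s^2 + 11*s - 5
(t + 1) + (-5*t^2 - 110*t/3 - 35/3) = -5*t^2 - 107*t/3 - 32/3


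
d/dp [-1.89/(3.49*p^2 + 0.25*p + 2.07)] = (13.1922*p + 0.4725)/(3.49*p^2 + 0.25*p + 2.07)^2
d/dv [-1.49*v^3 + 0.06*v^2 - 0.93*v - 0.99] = -4.47*v^2 + 0.12*v - 0.93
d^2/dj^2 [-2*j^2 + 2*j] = -4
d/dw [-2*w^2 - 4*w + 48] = -4*w - 4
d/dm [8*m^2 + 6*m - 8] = 16*m + 6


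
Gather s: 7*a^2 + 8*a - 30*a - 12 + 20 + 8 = 7*a^2 - 22*a + 16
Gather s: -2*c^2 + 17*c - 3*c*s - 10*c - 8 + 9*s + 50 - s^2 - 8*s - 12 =-2*c^2 + 7*c - s^2 + s*(1 - 3*c) + 30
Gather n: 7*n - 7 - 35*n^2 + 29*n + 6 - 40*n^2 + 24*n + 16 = -75*n^2 + 60*n + 15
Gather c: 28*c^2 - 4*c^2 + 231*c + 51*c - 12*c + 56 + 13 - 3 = 24*c^2 + 270*c + 66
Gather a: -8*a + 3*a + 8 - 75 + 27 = -5*a - 40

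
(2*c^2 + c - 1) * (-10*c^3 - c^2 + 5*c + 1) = -20*c^5 - 12*c^4 + 19*c^3 + 8*c^2 - 4*c - 1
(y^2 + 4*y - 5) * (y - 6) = y^3 - 2*y^2 - 29*y + 30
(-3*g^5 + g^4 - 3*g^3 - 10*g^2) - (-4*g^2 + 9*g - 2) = -3*g^5 + g^4 - 3*g^3 - 6*g^2 - 9*g + 2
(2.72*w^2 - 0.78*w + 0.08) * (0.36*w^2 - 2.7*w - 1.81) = 0.9792*w^4 - 7.6248*w^3 - 2.7884*w^2 + 1.1958*w - 0.1448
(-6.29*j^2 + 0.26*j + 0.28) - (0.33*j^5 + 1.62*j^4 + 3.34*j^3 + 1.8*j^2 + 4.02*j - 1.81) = -0.33*j^5 - 1.62*j^4 - 3.34*j^3 - 8.09*j^2 - 3.76*j + 2.09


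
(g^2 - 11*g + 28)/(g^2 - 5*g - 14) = (g - 4)/(g + 2)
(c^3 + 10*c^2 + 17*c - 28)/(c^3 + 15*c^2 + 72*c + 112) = (c - 1)/(c + 4)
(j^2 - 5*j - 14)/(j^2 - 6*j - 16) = (j - 7)/(j - 8)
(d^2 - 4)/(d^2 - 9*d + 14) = (d + 2)/(d - 7)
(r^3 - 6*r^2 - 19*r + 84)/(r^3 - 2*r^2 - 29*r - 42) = (r^2 + r - 12)/(r^2 + 5*r + 6)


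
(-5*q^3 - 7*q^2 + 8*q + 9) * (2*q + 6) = -10*q^4 - 44*q^3 - 26*q^2 + 66*q + 54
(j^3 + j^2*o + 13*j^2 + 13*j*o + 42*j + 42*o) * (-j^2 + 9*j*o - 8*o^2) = -j^5 + 8*j^4*o - 13*j^4 + j^3*o^2 + 104*j^3*o - 42*j^3 - 8*j^2*o^3 + 13*j^2*o^2 + 336*j^2*o - 104*j*o^3 + 42*j*o^2 - 336*o^3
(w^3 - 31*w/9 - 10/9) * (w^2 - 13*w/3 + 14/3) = w^5 - 13*w^4/3 + 11*w^3/9 + 373*w^2/27 - 304*w/27 - 140/27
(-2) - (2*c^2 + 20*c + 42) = -2*c^2 - 20*c - 44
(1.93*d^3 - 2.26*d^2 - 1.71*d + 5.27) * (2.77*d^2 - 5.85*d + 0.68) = 5.3461*d^5 - 17.5507*d^4 + 9.7967*d^3 + 23.0646*d^2 - 31.9923*d + 3.5836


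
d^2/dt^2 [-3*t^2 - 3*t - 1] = -6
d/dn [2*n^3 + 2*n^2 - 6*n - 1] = 6*n^2 + 4*n - 6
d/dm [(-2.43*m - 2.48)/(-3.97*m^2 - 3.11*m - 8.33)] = (-9.6471*m^2 - 19.6912*m + 12.5291)/(15.7609*m^4 + 24.6934*m^3 + 75.8123*m^2 + 51.8126*m + 69.3889)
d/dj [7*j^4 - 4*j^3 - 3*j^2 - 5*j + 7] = 28*j^3 - 12*j^2 - 6*j - 5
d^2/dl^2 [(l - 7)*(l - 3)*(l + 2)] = 6*l - 16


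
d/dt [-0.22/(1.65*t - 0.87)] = 0.363/(1.65*t - 0.87)^2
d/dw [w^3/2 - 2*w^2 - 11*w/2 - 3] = 3*w^2/2 - 4*w - 11/2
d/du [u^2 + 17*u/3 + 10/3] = 2*u + 17/3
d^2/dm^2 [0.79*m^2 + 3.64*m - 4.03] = 1.58000000000000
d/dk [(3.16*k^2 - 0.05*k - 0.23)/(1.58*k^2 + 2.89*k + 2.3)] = (9.2114*k^2 + 15.2628*k + 0.5497)/(2.4964*k^4 + 9.1324*k^3 + 15.6201*k^2 + 13.294*k + 5.29)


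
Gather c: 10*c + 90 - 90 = 10*c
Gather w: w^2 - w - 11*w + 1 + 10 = w^2 - 12*w + 11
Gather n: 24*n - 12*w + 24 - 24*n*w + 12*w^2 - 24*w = n*(24 - 24*w) + 12*w^2 - 36*w + 24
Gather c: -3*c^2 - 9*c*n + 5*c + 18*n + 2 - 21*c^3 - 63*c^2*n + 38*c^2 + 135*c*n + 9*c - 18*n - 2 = -21*c^3 + c^2*(35 - 63*n) + c*(126*n + 14)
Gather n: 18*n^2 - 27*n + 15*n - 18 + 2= 18*n^2 - 12*n - 16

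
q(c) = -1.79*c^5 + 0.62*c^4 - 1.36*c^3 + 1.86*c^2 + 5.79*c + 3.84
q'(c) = -8.95*c^4 + 2.48*c^3 - 4.08*c^2 + 3.72*c + 5.79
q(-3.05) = 568.17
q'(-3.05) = -888.38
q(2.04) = -40.66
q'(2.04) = -137.55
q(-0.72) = 1.66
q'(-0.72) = -2.33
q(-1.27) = 9.80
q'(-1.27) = -33.88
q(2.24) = -74.48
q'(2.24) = -203.80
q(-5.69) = 11607.69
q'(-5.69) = -9985.83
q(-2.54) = 238.47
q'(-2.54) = -443.15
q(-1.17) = 6.88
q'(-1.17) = -24.89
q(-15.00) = 1395594.24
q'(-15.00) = -462431.76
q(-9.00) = 110859.36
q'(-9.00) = -60887.04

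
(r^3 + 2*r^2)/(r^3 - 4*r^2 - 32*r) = r*(r + 2)/(r^2 - 4*r - 32)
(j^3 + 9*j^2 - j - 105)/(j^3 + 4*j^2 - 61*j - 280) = (j - 3)/(j - 8)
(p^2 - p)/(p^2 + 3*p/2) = 2*(p - 1)/(2*p + 3)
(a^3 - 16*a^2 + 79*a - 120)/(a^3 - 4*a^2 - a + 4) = (a^3 - 16*a^2 + 79*a - 120)/(a^3 - 4*a^2 - a + 4)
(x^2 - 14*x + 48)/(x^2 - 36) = (x - 8)/(x + 6)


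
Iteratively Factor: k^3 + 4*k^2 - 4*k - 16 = (k - 2)*(k^2 + 6*k + 8) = (k - 2)*(k + 2)*(k + 4)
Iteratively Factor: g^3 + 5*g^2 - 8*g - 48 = (g + 4)*(g^2 + g - 12) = (g + 4)^2*(g - 3)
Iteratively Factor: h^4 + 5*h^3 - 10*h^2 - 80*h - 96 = (h + 2)*(h^3 + 3*h^2 - 16*h - 48) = (h + 2)*(h + 4)*(h^2 - h - 12) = (h - 4)*(h + 2)*(h + 4)*(h + 3)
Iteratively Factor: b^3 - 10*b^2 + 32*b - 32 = (b - 2)*(b^2 - 8*b + 16) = (b - 4)*(b - 2)*(b - 4)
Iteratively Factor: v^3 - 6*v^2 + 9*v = (v)*(v^2 - 6*v + 9) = v*(v - 3)*(v - 3)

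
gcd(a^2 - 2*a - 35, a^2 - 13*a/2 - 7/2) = a - 7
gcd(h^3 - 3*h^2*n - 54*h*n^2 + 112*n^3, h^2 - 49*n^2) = h + 7*n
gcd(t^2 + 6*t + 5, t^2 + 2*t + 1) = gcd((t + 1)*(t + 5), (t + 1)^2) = t + 1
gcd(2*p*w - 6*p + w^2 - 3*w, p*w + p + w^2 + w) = 1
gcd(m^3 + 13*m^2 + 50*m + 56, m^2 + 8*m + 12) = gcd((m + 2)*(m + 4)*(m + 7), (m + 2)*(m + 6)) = m + 2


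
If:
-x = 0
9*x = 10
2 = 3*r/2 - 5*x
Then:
No Solution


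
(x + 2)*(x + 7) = x^2 + 9*x + 14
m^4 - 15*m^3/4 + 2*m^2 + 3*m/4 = m*(m - 3)*(m - 1)*(m + 1/4)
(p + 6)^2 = p^2 + 12*p + 36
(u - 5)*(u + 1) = u^2 - 4*u - 5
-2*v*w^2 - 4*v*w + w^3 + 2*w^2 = w*(-2*v + w)*(w + 2)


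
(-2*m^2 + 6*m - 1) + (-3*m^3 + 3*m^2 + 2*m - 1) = -3*m^3 + m^2 + 8*m - 2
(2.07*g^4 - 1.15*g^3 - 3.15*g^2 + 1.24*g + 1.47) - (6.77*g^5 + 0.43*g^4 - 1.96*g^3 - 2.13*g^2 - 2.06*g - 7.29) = -6.77*g^5 + 1.64*g^4 + 0.81*g^3 - 1.02*g^2 + 3.3*g + 8.76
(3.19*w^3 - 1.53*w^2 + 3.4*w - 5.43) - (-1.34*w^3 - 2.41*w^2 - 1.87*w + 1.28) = 4.53*w^3 + 0.88*w^2 + 5.27*w - 6.71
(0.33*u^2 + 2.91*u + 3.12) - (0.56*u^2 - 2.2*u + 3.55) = -0.23*u^2 + 5.11*u - 0.43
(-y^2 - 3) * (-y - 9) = y^3 + 9*y^2 + 3*y + 27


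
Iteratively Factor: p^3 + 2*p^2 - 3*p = (p + 3)*(p^2 - p) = p*(p + 3)*(p - 1)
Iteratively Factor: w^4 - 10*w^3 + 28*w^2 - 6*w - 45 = (w + 1)*(w^3 - 11*w^2 + 39*w - 45) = (w - 3)*(w + 1)*(w^2 - 8*w + 15) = (w - 3)^2*(w + 1)*(w - 5)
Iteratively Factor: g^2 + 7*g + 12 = (g + 4)*(g + 3)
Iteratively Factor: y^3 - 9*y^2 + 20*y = (y - 5)*(y^2 - 4*y) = (y - 5)*(y - 4)*(y)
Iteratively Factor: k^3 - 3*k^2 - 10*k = (k - 5)*(k^2 + 2*k) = (k - 5)*(k + 2)*(k)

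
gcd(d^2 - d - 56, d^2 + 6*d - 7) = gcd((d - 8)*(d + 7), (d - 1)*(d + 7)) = d + 7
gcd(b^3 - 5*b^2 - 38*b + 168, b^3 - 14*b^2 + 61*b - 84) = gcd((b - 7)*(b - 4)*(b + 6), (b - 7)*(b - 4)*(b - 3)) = b^2 - 11*b + 28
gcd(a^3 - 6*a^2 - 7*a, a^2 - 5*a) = a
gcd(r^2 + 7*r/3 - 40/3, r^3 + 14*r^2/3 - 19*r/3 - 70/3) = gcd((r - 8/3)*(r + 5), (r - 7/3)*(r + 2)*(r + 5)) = r + 5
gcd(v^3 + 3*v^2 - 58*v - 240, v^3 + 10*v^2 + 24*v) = v + 6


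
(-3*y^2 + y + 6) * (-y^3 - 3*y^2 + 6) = 3*y^5 + 8*y^4 - 9*y^3 - 36*y^2 + 6*y + 36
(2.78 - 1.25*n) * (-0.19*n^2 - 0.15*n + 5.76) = 0.2375*n^3 - 0.3407*n^2 - 7.617*n + 16.0128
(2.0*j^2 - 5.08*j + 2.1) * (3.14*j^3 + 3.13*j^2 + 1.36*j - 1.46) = 6.28*j^5 - 9.6912*j^4 - 6.5864*j^3 - 3.2558*j^2 + 10.2728*j - 3.066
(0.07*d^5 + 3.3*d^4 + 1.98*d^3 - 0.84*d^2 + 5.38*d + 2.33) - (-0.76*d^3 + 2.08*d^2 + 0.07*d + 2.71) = 0.07*d^5 + 3.3*d^4 + 2.74*d^3 - 2.92*d^2 + 5.31*d - 0.38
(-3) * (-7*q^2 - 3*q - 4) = 21*q^2 + 9*q + 12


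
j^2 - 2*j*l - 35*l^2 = (j - 7*l)*(j + 5*l)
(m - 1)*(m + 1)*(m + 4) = m^3 + 4*m^2 - m - 4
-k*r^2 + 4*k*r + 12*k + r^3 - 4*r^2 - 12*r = (-k + r)*(r - 6)*(r + 2)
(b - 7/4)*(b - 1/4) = b^2 - 2*b + 7/16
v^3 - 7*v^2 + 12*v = v*(v - 4)*(v - 3)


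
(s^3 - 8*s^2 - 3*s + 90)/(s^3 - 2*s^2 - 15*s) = (s - 6)/s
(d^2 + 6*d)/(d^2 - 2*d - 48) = d/(d - 8)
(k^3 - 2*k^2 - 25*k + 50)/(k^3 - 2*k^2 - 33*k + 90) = (k^2 + 3*k - 10)/(k^2 + 3*k - 18)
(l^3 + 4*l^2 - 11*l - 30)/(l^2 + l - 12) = (l^2 + 7*l + 10)/(l + 4)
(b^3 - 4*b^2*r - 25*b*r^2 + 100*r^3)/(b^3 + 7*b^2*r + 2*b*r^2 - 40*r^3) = (-b^2 + 9*b*r - 20*r^2)/(-b^2 - 2*b*r + 8*r^2)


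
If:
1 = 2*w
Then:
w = 1/2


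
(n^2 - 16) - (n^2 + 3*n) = -3*n - 16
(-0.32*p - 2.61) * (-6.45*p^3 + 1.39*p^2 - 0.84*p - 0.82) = 2.064*p^4 + 16.3897*p^3 - 3.3591*p^2 + 2.4548*p + 2.1402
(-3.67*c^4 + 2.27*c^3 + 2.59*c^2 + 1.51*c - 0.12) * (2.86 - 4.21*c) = 15.4507*c^5 - 20.0529*c^4 - 4.4117*c^3 + 1.0503*c^2 + 4.8238*c - 0.3432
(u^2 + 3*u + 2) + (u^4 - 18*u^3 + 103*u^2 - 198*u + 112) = u^4 - 18*u^3 + 104*u^2 - 195*u + 114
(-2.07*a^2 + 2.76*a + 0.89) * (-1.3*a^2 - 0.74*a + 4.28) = 2.691*a^4 - 2.0562*a^3 - 12.059*a^2 + 11.1542*a + 3.8092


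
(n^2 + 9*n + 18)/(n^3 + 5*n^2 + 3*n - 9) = (n + 6)/(n^2 + 2*n - 3)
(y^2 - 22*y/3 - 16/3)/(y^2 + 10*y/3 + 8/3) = (3*y^2 - 22*y - 16)/(3*y^2 + 10*y + 8)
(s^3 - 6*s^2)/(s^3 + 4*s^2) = (s - 6)/(s + 4)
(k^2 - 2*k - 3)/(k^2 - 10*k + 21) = (k + 1)/(k - 7)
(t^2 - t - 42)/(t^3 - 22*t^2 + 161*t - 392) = (t + 6)/(t^2 - 15*t + 56)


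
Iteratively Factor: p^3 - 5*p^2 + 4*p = (p - 1)*(p^2 - 4*p) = (p - 4)*(p - 1)*(p)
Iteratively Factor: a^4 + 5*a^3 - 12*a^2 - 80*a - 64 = (a + 4)*(a^3 + a^2 - 16*a - 16) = (a - 4)*(a + 4)*(a^2 + 5*a + 4) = (a - 4)*(a + 4)^2*(a + 1)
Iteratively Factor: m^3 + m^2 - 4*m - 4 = (m + 2)*(m^2 - m - 2) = (m + 1)*(m + 2)*(m - 2)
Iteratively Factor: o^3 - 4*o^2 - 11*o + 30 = (o - 5)*(o^2 + o - 6) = (o - 5)*(o + 3)*(o - 2)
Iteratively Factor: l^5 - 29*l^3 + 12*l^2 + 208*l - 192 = (l - 4)*(l^4 + 4*l^3 - 13*l^2 - 40*l + 48) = (l - 4)*(l + 4)*(l^3 - 13*l + 12) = (l - 4)*(l + 4)^2*(l^2 - 4*l + 3) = (l - 4)*(l - 1)*(l + 4)^2*(l - 3)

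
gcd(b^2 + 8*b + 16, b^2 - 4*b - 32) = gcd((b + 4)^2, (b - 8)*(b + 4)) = b + 4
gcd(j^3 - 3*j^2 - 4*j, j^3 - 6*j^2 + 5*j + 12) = j^2 - 3*j - 4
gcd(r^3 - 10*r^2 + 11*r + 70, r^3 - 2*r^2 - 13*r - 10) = r^2 - 3*r - 10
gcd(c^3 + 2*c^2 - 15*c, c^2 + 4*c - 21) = c - 3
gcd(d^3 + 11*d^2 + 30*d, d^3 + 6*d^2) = d^2 + 6*d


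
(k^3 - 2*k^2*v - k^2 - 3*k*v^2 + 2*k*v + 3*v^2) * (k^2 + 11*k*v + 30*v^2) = k^5 + 9*k^4*v - k^4 + 5*k^3*v^2 - 9*k^3*v - 93*k^2*v^3 - 5*k^2*v^2 - 90*k*v^4 + 93*k*v^3 + 90*v^4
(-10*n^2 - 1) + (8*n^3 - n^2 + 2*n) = 8*n^3 - 11*n^2 + 2*n - 1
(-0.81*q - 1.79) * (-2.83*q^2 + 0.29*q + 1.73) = 2.2923*q^3 + 4.8308*q^2 - 1.9204*q - 3.0967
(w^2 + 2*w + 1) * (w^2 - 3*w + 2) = w^4 - w^3 - 3*w^2 + w + 2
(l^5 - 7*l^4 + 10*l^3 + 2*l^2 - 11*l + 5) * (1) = l^5 - 7*l^4 + 10*l^3 + 2*l^2 - 11*l + 5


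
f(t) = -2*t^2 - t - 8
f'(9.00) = -37.00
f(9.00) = -179.00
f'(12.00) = -49.00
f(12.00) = -308.00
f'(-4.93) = 18.72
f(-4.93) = -51.68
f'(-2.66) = 9.64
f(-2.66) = -19.49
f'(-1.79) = 6.16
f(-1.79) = -12.62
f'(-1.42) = 4.68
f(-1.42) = -10.61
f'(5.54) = -23.16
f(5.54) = -74.92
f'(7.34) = -30.36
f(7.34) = -123.09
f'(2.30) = -10.20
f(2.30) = -20.88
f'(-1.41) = 4.64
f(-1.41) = -10.57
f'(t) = -4*t - 1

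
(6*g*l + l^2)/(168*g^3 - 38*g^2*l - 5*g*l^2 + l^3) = l/(28*g^2 - 11*g*l + l^2)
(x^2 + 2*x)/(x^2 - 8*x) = (x + 2)/(x - 8)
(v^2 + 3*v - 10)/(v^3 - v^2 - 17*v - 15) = (-v^2 - 3*v + 10)/(-v^3 + v^2 + 17*v + 15)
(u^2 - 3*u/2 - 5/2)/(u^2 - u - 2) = (u - 5/2)/(u - 2)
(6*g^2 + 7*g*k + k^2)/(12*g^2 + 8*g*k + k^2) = (g + k)/(2*g + k)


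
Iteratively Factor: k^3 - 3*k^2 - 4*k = (k)*(k^2 - 3*k - 4) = k*(k - 4)*(k + 1)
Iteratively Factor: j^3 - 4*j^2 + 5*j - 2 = (j - 1)*(j^2 - 3*j + 2) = (j - 2)*(j - 1)*(j - 1)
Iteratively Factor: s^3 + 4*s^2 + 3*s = (s + 1)*(s^2 + 3*s) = (s + 1)*(s + 3)*(s)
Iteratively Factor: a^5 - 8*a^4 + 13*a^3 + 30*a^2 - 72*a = (a - 3)*(a^4 - 5*a^3 - 2*a^2 + 24*a) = (a - 3)*(a + 2)*(a^3 - 7*a^2 + 12*a) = a*(a - 3)*(a + 2)*(a^2 - 7*a + 12) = a*(a - 3)^2*(a + 2)*(a - 4)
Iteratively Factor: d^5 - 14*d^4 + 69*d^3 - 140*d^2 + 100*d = (d - 5)*(d^4 - 9*d^3 + 24*d^2 - 20*d) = (d - 5)*(d - 2)*(d^3 - 7*d^2 + 10*d) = (d - 5)^2*(d - 2)*(d^2 - 2*d) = (d - 5)^2*(d - 2)^2*(d)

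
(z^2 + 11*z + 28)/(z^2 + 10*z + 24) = (z + 7)/(z + 6)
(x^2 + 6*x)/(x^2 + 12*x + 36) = x/(x + 6)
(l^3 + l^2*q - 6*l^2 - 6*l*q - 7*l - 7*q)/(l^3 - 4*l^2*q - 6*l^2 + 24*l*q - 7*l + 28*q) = (-l - q)/(-l + 4*q)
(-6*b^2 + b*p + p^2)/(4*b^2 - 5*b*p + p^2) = (-6*b^2 + b*p + p^2)/(4*b^2 - 5*b*p + p^2)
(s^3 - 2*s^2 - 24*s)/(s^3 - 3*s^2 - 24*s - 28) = s*(-s^2 + 2*s + 24)/(-s^3 + 3*s^2 + 24*s + 28)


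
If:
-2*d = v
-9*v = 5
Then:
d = 5/18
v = -5/9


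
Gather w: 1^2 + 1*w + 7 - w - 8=0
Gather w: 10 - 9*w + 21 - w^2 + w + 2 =-w^2 - 8*w + 33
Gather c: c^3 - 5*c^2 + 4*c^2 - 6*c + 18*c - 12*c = c^3 - c^2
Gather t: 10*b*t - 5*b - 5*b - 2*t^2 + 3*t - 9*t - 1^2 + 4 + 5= -10*b - 2*t^2 + t*(10*b - 6) + 8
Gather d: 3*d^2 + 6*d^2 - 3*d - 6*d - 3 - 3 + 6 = 9*d^2 - 9*d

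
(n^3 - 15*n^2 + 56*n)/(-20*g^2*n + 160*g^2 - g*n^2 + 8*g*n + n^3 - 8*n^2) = n*(7 - n)/(20*g^2 + g*n - n^2)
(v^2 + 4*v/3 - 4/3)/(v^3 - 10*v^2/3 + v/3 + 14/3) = (3*v^2 + 4*v - 4)/(3*v^3 - 10*v^2 + v + 14)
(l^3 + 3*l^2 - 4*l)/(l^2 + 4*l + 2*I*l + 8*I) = l*(l - 1)/(l + 2*I)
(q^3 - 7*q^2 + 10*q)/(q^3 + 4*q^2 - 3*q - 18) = q*(q - 5)/(q^2 + 6*q + 9)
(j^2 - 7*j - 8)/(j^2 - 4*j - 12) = (-j^2 + 7*j + 8)/(-j^2 + 4*j + 12)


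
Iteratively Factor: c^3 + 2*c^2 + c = (c + 1)*(c^2 + c) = (c + 1)^2*(c)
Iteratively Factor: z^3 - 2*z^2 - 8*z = (z - 4)*(z^2 + 2*z) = z*(z - 4)*(z + 2)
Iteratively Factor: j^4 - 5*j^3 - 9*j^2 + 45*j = (j - 3)*(j^3 - 2*j^2 - 15*j) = (j - 3)*(j + 3)*(j^2 - 5*j) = (j - 5)*(j - 3)*(j + 3)*(j)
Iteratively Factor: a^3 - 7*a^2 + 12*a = (a - 3)*(a^2 - 4*a) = (a - 4)*(a - 3)*(a)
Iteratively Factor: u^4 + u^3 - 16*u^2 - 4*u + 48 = (u - 2)*(u^3 + 3*u^2 - 10*u - 24) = (u - 2)*(u + 2)*(u^2 + u - 12) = (u - 2)*(u + 2)*(u + 4)*(u - 3)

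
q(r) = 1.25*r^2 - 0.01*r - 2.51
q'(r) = 2.5*r - 0.01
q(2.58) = 5.78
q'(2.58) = 6.44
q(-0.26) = -2.42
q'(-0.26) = -0.66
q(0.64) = -2.00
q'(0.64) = 1.59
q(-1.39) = -0.08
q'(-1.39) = -3.48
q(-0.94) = -1.40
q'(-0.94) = -2.36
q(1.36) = -0.21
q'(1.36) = 3.39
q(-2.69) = 6.56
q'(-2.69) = -6.74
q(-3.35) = 11.55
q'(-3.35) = -8.38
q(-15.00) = 278.89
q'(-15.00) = -37.51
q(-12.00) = 177.61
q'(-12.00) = -30.01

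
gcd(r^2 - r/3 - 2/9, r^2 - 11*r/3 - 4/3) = r + 1/3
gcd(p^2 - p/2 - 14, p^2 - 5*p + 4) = p - 4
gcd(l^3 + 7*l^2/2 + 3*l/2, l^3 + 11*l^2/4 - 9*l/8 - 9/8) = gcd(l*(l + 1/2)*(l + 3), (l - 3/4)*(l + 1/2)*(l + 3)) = l^2 + 7*l/2 + 3/2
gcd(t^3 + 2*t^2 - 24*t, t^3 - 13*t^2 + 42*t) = t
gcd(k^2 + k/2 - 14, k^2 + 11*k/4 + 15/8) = 1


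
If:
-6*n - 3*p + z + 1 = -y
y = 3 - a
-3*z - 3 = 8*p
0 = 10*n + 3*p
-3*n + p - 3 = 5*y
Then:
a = 1917/523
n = 27/523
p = -90/523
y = -348/523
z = -283/523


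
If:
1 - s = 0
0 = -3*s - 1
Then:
No Solution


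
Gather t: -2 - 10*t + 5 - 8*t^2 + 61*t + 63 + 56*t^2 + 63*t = 48*t^2 + 114*t + 66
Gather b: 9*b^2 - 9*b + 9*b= 9*b^2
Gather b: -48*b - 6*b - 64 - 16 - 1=-54*b - 81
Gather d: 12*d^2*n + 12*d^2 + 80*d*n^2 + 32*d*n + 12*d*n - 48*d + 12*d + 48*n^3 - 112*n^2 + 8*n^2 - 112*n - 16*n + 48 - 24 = d^2*(12*n + 12) + d*(80*n^2 + 44*n - 36) + 48*n^3 - 104*n^2 - 128*n + 24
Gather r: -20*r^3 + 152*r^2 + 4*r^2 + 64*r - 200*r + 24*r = -20*r^3 + 156*r^2 - 112*r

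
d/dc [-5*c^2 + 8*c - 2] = 8 - 10*c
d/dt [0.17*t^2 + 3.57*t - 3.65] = 0.34*t + 3.57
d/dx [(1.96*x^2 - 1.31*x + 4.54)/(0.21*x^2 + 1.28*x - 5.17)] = (2.7839*x^2 - 22.1732*x + 0.9615)/(0.0441*x^4 + 0.5376*x^3 - 0.533*x^2 - 13.2352*x + 26.7289)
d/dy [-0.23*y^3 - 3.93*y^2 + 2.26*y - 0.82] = -0.69*y^2 - 7.86*y + 2.26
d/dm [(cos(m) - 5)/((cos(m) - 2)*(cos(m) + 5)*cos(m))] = 2*(cos(m)^3 - 6*cos(m)^2 - 15*cos(m) + 25)*sin(m)/((cos(m) - 2)^2*(cos(m) + 5)^2*cos(m)^2)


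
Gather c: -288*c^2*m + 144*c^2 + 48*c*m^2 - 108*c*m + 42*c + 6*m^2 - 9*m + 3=c^2*(144 - 288*m) + c*(48*m^2 - 108*m + 42) + 6*m^2 - 9*m + 3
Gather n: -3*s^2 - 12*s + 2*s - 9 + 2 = -3*s^2 - 10*s - 7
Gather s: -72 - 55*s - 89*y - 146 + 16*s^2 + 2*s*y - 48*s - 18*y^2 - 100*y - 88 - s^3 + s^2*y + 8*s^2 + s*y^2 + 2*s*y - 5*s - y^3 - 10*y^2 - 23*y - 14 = -s^3 + s^2*(y + 24) + s*(y^2 + 4*y - 108) - y^3 - 28*y^2 - 212*y - 320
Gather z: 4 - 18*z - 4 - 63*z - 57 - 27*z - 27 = -108*z - 84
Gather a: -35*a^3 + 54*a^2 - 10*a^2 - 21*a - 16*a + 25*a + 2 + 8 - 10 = -35*a^3 + 44*a^2 - 12*a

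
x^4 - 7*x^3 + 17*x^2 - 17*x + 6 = (x - 3)*(x - 2)*(x - 1)^2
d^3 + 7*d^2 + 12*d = d*(d + 3)*(d + 4)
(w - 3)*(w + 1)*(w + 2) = w^3 - 7*w - 6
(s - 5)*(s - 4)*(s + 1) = s^3 - 8*s^2 + 11*s + 20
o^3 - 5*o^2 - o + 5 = (o - 5)*(o - 1)*(o + 1)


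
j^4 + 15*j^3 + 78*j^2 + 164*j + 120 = (j + 2)^2*(j + 5)*(j + 6)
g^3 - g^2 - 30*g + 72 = (g - 4)*(g - 3)*(g + 6)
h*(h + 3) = h^2 + 3*h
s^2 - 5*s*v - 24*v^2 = (s - 8*v)*(s + 3*v)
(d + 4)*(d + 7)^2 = d^3 + 18*d^2 + 105*d + 196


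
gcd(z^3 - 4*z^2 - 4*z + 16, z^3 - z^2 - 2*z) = z - 2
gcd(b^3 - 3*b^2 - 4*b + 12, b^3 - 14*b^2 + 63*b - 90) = b - 3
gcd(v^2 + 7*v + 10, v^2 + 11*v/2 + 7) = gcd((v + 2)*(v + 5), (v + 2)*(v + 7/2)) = v + 2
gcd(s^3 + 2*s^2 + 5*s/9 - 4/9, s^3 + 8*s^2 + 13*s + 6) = s + 1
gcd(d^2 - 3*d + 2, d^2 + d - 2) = d - 1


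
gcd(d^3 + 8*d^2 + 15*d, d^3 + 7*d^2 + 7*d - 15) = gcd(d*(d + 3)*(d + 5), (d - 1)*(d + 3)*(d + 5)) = d^2 + 8*d + 15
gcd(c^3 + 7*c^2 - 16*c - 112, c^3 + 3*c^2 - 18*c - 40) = c - 4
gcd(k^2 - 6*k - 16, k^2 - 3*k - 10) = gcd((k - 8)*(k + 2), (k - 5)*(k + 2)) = k + 2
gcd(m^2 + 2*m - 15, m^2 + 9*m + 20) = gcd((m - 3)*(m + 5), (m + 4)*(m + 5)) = m + 5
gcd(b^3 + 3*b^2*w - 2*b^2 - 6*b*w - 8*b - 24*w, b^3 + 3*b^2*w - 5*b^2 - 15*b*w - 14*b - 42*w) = b^2 + 3*b*w + 2*b + 6*w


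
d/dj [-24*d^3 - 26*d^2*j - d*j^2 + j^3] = -26*d^2 - 2*d*j + 3*j^2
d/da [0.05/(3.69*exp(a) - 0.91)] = -0.1845*exp(a)/(3.69*exp(a) - 0.91)^2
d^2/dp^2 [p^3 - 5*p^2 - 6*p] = 6*p - 10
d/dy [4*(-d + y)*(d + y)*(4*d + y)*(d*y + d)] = 4*d*(-4*d^3 - 2*d^2*y - d^2 + 12*d*y^2 + 8*d*y + 4*y^3 + 3*y^2)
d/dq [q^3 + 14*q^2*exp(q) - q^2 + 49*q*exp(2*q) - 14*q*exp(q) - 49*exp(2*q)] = 14*q^2*exp(q) + 3*q^2 + 98*q*exp(2*q) + 14*q*exp(q) - 2*q - 49*exp(2*q) - 14*exp(q)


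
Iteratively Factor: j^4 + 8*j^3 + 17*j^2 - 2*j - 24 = (j - 1)*(j^3 + 9*j^2 + 26*j + 24) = (j - 1)*(j + 4)*(j^2 + 5*j + 6) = (j - 1)*(j + 2)*(j + 4)*(j + 3)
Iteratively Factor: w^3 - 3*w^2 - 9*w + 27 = (w - 3)*(w^2 - 9) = (w - 3)*(w + 3)*(w - 3)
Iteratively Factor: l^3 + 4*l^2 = (l)*(l^2 + 4*l) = l*(l + 4)*(l)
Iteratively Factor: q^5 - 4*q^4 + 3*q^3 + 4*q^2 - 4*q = (q - 1)*(q^4 - 3*q^3 + 4*q) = (q - 2)*(q - 1)*(q^3 - q^2 - 2*q) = (q - 2)*(q - 1)*(q + 1)*(q^2 - 2*q) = q*(q - 2)*(q - 1)*(q + 1)*(q - 2)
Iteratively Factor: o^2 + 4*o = (o + 4)*(o)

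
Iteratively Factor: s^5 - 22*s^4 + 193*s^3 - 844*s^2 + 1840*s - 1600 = (s - 4)*(s^4 - 18*s^3 + 121*s^2 - 360*s + 400) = (s - 4)^2*(s^3 - 14*s^2 + 65*s - 100) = (s - 5)*(s - 4)^2*(s^2 - 9*s + 20) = (s - 5)*(s - 4)^3*(s - 5)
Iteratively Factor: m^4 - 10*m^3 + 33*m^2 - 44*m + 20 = (m - 2)*(m^3 - 8*m^2 + 17*m - 10) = (m - 5)*(m - 2)*(m^2 - 3*m + 2) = (m - 5)*(m - 2)*(m - 1)*(m - 2)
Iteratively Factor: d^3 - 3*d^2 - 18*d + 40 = (d - 2)*(d^2 - d - 20) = (d - 2)*(d + 4)*(d - 5)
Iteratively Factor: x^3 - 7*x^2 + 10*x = (x - 5)*(x^2 - 2*x) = (x - 5)*(x - 2)*(x)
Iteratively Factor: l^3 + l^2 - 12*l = (l + 4)*(l^2 - 3*l) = (l - 3)*(l + 4)*(l)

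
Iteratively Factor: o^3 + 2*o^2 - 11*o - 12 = (o - 3)*(o^2 + 5*o + 4) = (o - 3)*(o + 1)*(o + 4)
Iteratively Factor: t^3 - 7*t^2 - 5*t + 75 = (t + 3)*(t^2 - 10*t + 25) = (t - 5)*(t + 3)*(t - 5)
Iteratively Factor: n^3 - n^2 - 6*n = (n + 2)*(n^2 - 3*n) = n*(n + 2)*(n - 3)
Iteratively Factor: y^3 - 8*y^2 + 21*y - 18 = (y - 3)*(y^2 - 5*y + 6) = (y - 3)*(y - 2)*(y - 3)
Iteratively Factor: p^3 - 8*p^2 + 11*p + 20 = (p - 5)*(p^2 - 3*p - 4) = (p - 5)*(p + 1)*(p - 4)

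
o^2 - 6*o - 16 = (o - 8)*(o + 2)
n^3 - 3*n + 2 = (n - 1)^2*(n + 2)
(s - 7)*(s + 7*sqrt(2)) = s^2 - 7*s + 7*sqrt(2)*s - 49*sqrt(2)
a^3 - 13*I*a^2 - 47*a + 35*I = (a - 7*I)*(a - 5*I)*(a - I)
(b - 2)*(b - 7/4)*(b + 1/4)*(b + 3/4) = b^4 - 11*b^3/4 - b^2/16 + 179*b/64 + 21/32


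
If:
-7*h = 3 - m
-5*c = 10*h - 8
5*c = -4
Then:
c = -4/5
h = 6/5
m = 57/5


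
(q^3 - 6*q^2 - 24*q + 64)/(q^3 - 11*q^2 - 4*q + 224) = (q - 2)/(q - 7)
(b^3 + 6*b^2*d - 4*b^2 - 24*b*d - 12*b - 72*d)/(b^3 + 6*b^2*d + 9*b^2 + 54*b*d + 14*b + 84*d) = (b - 6)/(b + 7)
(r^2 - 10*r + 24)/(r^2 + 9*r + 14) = (r^2 - 10*r + 24)/(r^2 + 9*r + 14)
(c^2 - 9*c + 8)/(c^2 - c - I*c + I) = (c - 8)/(c - I)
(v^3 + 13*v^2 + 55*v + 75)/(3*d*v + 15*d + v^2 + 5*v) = (v^2 + 8*v + 15)/(3*d + v)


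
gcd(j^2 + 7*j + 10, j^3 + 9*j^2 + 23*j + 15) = j + 5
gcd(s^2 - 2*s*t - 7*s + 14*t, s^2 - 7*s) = s - 7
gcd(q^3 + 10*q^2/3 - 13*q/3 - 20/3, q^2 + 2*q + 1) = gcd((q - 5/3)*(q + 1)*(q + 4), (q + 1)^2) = q + 1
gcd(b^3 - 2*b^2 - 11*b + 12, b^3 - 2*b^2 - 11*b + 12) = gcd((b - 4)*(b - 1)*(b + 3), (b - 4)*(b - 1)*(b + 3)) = b^3 - 2*b^2 - 11*b + 12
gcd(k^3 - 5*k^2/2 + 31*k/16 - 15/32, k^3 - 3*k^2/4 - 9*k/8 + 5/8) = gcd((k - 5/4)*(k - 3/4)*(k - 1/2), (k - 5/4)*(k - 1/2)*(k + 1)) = k^2 - 7*k/4 + 5/8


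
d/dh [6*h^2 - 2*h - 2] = 12*h - 2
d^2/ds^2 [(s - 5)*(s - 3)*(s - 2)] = 6*s - 20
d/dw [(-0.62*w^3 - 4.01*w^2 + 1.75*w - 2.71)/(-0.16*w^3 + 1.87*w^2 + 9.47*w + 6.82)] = (-1.801*w^4 - 11.1828*w^3 - 55.2332*w^2 - 44.561*w + 37.5987)/(0.0256*w^6 - 0.5984*w^5 + 0.4665*w^4 + 33.2354*w^3 + 115.1877*w^2 + 129.1708*w + 46.5124)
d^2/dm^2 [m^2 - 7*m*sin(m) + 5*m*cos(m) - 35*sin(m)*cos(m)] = 7*m*sin(m) - 5*m*cos(m) - 10*sin(m) + 70*sin(2*m) - 14*cos(m) + 2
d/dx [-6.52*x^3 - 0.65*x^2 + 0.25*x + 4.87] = -19.56*x^2 - 1.3*x + 0.25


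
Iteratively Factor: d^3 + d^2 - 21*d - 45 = (d + 3)*(d^2 - 2*d - 15) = (d - 5)*(d + 3)*(d + 3)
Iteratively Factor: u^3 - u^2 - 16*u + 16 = (u + 4)*(u^2 - 5*u + 4) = (u - 1)*(u + 4)*(u - 4)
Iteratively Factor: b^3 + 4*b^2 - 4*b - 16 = (b - 2)*(b^2 + 6*b + 8) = (b - 2)*(b + 2)*(b + 4)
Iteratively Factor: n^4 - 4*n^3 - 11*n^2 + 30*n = (n - 5)*(n^3 + n^2 - 6*n) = (n - 5)*(n - 2)*(n^2 + 3*n) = n*(n - 5)*(n - 2)*(n + 3)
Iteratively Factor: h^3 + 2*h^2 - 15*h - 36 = (h - 4)*(h^2 + 6*h + 9) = (h - 4)*(h + 3)*(h + 3)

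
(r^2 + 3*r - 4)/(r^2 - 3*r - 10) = (-r^2 - 3*r + 4)/(-r^2 + 3*r + 10)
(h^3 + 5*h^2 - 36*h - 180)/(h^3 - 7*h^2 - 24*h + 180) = (h + 6)/(h - 6)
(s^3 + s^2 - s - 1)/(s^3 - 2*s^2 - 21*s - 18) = (s^2 - 1)/(s^2 - 3*s - 18)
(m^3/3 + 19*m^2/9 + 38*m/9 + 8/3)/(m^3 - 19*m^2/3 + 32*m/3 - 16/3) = (3*m^3 + 19*m^2 + 38*m + 24)/(3*(3*m^3 - 19*m^2 + 32*m - 16))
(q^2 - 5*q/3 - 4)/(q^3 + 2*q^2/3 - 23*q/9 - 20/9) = 3*(q - 3)/(3*q^2 - 2*q - 5)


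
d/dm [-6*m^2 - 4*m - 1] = -12*m - 4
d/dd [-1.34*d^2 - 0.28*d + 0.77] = -2.68*d - 0.28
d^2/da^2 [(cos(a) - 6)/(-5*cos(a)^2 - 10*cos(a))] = (-8*(cos(a) - 6)*(cos(a) + 1)^2*sin(a)^2 + (cos(a) + 2)^2*cos(a)^3 + (cos(a) + 2)*(12*cos(a) + 9*cos(2*a) - 2*cos(3*a) + 1)*cos(a))/(5*(cos(a) + 2)^3*cos(a)^3)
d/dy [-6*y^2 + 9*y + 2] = 9 - 12*y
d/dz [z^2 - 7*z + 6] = 2*z - 7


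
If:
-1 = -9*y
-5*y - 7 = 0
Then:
No Solution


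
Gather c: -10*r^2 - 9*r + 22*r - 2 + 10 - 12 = -10*r^2 + 13*r - 4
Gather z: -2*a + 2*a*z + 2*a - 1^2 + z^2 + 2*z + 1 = z^2 + z*(2*a + 2)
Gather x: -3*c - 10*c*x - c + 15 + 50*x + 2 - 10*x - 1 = -4*c + x*(40 - 10*c) + 16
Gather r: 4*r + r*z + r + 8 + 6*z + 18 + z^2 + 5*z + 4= r*(z + 5) + z^2 + 11*z + 30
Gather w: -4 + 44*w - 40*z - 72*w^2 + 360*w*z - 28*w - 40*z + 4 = -72*w^2 + w*(360*z + 16) - 80*z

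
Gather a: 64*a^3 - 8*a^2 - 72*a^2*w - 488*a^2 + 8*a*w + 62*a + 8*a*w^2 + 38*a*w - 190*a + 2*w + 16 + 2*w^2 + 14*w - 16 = 64*a^3 + a^2*(-72*w - 496) + a*(8*w^2 + 46*w - 128) + 2*w^2 + 16*w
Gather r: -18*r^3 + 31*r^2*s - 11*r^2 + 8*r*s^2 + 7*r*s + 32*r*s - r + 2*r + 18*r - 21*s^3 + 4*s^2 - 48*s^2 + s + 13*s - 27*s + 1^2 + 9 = -18*r^3 + r^2*(31*s - 11) + r*(8*s^2 + 39*s + 19) - 21*s^3 - 44*s^2 - 13*s + 10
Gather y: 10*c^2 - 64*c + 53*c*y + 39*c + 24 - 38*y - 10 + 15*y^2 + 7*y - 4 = 10*c^2 - 25*c + 15*y^2 + y*(53*c - 31) + 10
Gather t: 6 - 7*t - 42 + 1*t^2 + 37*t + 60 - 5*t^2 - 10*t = -4*t^2 + 20*t + 24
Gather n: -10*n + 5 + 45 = 50 - 10*n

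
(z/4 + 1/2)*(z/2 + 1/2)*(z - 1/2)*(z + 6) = z^4/8 + 17*z^3/16 + 31*z^2/16 + z/4 - 3/4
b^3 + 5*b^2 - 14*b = b*(b - 2)*(b + 7)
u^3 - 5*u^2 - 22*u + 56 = (u - 7)*(u - 2)*(u + 4)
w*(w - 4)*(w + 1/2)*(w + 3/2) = w^4 - 2*w^3 - 29*w^2/4 - 3*w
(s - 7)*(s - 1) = s^2 - 8*s + 7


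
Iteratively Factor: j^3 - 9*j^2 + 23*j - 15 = (j - 5)*(j^2 - 4*j + 3) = (j - 5)*(j - 3)*(j - 1)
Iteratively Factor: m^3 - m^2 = (m - 1)*(m^2) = m*(m - 1)*(m)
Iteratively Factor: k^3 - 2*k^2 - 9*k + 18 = (k - 2)*(k^2 - 9) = (k - 3)*(k - 2)*(k + 3)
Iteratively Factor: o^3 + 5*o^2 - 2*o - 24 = (o + 3)*(o^2 + 2*o - 8) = (o + 3)*(o + 4)*(o - 2)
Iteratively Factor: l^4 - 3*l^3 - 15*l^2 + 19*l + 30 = (l - 5)*(l^3 + 2*l^2 - 5*l - 6) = (l - 5)*(l + 3)*(l^2 - l - 2) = (l - 5)*(l + 1)*(l + 3)*(l - 2)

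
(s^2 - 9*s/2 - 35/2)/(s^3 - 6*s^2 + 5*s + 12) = (2*s^2 - 9*s - 35)/(2*(s^3 - 6*s^2 + 5*s + 12))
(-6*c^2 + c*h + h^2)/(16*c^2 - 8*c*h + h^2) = (-6*c^2 + c*h + h^2)/(16*c^2 - 8*c*h + h^2)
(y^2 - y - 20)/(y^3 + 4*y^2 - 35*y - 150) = (y^2 - y - 20)/(y^3 + 4*y^2 - 35*y - 150)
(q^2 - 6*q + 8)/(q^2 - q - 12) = (q - 2)/(q + 3)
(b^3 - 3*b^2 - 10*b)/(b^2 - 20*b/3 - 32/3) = 3*b*(-b^2 + 3*b + 10)/(-3*b^2 + 20*b + 32)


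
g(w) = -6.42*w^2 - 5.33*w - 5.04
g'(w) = -12.84*w - 5.33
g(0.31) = -7.31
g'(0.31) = -9.31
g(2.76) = -68.66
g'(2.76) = -40.77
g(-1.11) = -7.03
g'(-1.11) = 8.92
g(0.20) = -6.36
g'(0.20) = -7.90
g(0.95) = -15.90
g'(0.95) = -17.53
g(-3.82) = -78.36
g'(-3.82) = 43.72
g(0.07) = -5.44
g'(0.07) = -6.23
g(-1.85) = -17.15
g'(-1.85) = 18.42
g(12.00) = -993.48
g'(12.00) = -159.41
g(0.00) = -5.04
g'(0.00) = -5.33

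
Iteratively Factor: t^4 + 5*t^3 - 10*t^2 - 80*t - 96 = (t + 3)*(t^3 + 2*t^2 - 16*t - 32) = (t + 3)*(t + 4)*(t^2 - 2*t - 8) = (t + 2)*(t + 3)*(t + 4)*(t - 4)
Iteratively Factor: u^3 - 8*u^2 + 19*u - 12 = (u - 3)*(u^2 - 5*u + 4) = (u - 3)*(u - 1)*(u - 4)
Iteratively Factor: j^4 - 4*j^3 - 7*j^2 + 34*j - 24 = (j + 3)*(j^3 - 7*j^2 + 14*j - 8) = (j - 1)*(j + 3)*(j^2 - 6*j + 8) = (j - 2)*(j - 1)*(j + 3)*(j - 4)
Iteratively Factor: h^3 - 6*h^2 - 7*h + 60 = (h - 5)*(h^2 - h - 12) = (h - 5)*(h - 4)*(h + 3)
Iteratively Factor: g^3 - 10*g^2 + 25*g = (g)*(g^2 - 10*g + 25) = g*(g - 5)*(g - 5)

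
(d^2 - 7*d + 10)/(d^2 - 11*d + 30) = (d - 2)/(d - 6)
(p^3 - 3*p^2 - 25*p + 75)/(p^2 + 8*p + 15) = (p^2 - 8*p + 15)/(p + 3)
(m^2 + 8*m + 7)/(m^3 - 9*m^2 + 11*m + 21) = (m + 7)/(m^2 - 10*m + 21)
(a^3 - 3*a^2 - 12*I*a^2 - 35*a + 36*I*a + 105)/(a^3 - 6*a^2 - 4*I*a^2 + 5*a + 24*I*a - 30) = (a^2 - a*(3 + 7*I) + 21*I)/(a^2 + a*(-6 + I) - 6*I)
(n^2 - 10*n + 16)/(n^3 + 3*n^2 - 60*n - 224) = (n - 2)/(n^2 + 11*n + 28)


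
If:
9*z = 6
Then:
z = 2/3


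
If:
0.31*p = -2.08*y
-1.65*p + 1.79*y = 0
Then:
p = 0.00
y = 0.00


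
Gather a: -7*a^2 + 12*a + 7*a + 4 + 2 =-7*a^2 + 19*a + 6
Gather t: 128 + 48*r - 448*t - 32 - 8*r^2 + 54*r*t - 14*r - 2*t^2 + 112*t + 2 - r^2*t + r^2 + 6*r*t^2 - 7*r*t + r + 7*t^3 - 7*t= -7*r^2 + 35*r + 7*t^3 + t^2*(6*r - 2) + t*(-r^2 + 47*r - 343) + 98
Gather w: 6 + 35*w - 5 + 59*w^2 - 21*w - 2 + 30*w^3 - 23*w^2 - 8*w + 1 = 30*w^3 + 36*w^2 + 6*w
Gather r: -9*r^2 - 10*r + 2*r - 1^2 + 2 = -9*r^2 - 8*r + 1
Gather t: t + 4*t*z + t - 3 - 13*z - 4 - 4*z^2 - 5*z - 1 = t*(4*z + 2) - 4*z^2 - 18*z - 8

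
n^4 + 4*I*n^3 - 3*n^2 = n^2*(n + I)*(n + 3*I)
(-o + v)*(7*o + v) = -7*o^2 + 6*o*v + v^2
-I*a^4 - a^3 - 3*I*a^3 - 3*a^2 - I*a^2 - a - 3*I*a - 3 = (a + 3)*(a - I)^2*(-I*a + 1)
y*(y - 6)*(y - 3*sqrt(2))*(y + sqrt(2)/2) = y^4 - 6*y^3 - 5*sqrt(2)*y^3/2 - 3*y^2 + 15*sqrt(2)*y^2 + 18*y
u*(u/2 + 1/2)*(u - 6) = u^3/2 - 5*u^2/2 - 3*u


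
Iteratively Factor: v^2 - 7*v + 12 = (v - 3)*(v - 4)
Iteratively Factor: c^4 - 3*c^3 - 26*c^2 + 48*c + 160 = (c + 2)*(c^3 - 5*c^2 - 16*c + 80) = (c - 4)*(c + 2)*(c^2 - c - 20) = (c - 5)*(c - 4)*(c + 2)*(c + 4)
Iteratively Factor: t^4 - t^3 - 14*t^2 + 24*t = (t)*(t^3 - t^2 - 14*t + 24) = t*(t + 4)*(t^2 - 5*t + 6) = t*(t - 3)*(t + 4)*(t - 2)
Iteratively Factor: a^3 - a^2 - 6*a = (a - 3)*(a^2 + 2*a) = a*(a - 3)*(a + 2)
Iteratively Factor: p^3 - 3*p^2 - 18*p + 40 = (p - 5)*(p^2 + 2*p - 8) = (p - 5)*(p - 2)*(p + 4)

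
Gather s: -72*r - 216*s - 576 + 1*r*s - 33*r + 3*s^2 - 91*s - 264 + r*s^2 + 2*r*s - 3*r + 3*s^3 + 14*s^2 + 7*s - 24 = -108*r + 3*s^3 + s^2*(r + 17) + s*(3*r - 300) - 864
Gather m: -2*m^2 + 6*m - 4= -2*m^2 + 6*m - 4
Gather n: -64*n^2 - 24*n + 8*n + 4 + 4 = -64*n^2 - 16*n + 8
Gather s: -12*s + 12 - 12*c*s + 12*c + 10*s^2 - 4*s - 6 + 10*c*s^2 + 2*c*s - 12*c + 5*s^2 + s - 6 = s^2*(10*c + 15) + s*(-10*c - 15)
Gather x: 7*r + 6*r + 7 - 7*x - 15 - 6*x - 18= 13*r - 13*x - 26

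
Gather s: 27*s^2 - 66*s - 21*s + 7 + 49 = 27*s^2 - 87*s + 56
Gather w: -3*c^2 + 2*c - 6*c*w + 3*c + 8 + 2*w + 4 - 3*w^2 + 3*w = -3*c^2 + 5*c - 3*w^2 + w*(5 - 6*c) + 12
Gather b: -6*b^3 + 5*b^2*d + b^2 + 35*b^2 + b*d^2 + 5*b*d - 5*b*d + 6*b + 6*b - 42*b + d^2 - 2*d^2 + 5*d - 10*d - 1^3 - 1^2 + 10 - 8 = -6*b^3 + b^2*(5*d + 36) + b*(d^2 - 30) - d^2 - 5*d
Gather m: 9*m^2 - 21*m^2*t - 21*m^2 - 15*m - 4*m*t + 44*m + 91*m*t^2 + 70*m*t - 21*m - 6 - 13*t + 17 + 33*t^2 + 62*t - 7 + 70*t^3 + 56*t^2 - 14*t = m^2*(-21*t - 12) + m*(91*t^2 + 66*t + 8) + 70*t^3 + 89*t^2 + 35*t + 4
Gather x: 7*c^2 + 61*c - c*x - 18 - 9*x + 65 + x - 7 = 7*c^2 + 61*c + x*(-c - 8) + 40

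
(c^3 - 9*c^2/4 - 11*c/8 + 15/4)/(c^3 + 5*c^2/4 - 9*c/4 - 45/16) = 2*(c - 2)/(2*c + 3)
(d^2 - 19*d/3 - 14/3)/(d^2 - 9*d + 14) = (d + 2/3)/(d - 2)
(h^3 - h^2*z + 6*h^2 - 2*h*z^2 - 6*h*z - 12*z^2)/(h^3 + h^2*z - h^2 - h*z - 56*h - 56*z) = (h^2 - 2*h*z + 6*h - 12*z)/(h^2 - h - 56)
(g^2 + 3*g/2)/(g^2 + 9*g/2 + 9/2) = g/(g + 3)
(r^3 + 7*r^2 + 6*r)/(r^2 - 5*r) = (r^2 + 7*r + 6)/(r - 5)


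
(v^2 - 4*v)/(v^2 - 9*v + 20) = v/(v - 5)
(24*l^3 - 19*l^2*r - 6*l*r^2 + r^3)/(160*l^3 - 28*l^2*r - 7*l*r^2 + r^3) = (-3*l^2 + 2*l*r + r^2)/(-20*l^2 + l*r + r^2)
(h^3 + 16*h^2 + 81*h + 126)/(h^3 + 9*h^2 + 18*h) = (h + 7)/h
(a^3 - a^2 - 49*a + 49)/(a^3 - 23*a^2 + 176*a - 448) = (a^2 + 6*a - 7)/(a^2 - 16*a + 64)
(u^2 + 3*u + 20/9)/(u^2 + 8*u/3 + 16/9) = (3*u + 5)/(3*u + 4)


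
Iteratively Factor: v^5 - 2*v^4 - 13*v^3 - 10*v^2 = (v + 2)*(v^4 - 4*v^3 - 5*v^2) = v*(v + 2)*(v^3 - 4*v^2 - 5*v) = v*(v + 1)*(v + 2)*(v^2 - 5*v) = v^2*(v + 1)*(v + 2)*(v - 5)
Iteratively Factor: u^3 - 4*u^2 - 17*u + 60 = (u - 5)*(u^2 + u - 12) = (u - 5)*(u + 4)*(u - 3)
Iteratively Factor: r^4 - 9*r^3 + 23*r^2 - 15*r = (r - 3)*(r^3 - 6*r^2 + 5*r) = r*(r - 3)*(r^2 - 6*r + 5) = r*(r - 5)*(r - 3)*(r - 1)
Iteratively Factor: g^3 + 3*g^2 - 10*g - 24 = (g - 3)*(g^2 + 6*g + 8) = (g - 3)*(g + 2)*(g + 4)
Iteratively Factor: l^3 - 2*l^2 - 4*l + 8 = (l - 2)*(l^2 - 4) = (l - 2)^2*(l + 2)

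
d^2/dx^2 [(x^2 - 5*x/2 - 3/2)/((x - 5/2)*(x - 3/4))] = 192*(4*x^3 - 54*x^2 + 153*x - 132)/(512*x^6 - 4992*x^5 + 19104*x^4 - 36296*x^3 + 35820*x^2 - 17550*x + 3375)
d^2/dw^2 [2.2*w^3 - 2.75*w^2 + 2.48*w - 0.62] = 13.2*w - 5.5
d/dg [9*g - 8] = 9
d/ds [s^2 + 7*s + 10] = 2*s + 7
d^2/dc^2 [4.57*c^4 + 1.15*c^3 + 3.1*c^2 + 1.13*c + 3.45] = 54.84*c^2 + 6.9*c + 6.2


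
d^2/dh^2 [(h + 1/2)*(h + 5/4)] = 2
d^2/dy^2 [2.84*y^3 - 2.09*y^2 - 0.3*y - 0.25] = 17.04*y - 4.18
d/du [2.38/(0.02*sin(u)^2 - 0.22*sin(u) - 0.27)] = (0.5236 - 0.0952*sin(u))*cos(u)/(-0.02*sin(u)^2 + 0.22*sin(u) + 0.27)^2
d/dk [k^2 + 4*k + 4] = 2*k + 4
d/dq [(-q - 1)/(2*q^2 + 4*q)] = (-q*(q + 2)/2 + (q + 1)^2)/(q^2*(q + 2)^2)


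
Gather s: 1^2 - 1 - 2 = -2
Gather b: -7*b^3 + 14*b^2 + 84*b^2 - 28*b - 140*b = -7*b^3 + 98*b^2 - 168*b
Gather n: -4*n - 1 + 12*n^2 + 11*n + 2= 12*n^2 + 7*n + 1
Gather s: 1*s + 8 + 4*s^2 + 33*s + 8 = 4*s^2 + 34*s + 16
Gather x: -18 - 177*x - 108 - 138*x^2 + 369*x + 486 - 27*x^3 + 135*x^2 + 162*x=-27*x^3 - 3*x^2 + 354*x + 360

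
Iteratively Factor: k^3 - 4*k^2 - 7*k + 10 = (k + 2)*(k^2 - 6*k + 5) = (k - 5)*(k + 2)*(k - 1)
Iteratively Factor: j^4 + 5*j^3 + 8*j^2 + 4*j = (j + 2)*(j^3 + 3*j^2 + 2*j) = j*(j + 2)*(j^2 + 3*j + 2) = j*(j + 1)*(j + 2)*(j + 2)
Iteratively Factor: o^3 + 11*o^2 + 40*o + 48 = (o + 3)*(o^2 + 8*o + 16) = (o + 3)*(o + 4)*(o + 4)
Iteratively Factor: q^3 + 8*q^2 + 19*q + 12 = (q + 1)*(q^2 + 7*q + 12) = (q + 1)*(q + 4)*(q + 3)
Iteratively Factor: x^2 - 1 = (x + 1)*(x - 1)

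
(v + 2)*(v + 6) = v^2 + 8*v + 12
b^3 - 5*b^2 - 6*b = b*(b - 6)*(b + 1)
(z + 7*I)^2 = z^2 + 14*I*z - 49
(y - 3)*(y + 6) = y^2 + 3*y - 18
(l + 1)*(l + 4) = l^2 + 5*l + 4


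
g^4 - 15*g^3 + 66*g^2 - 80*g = g*(g - 8)*(g - 5)*(g - 2)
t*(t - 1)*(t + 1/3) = t^3 - 2*t^2/3 - t/3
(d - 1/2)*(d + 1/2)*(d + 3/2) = d^3 + 3*d^2/2 - d/4 - 3/8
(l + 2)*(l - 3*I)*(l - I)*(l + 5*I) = l^4 + 2*l^3 + I*l^3 + 17*l^2 + 2*I*l^2 + 34*l - 15*I*l - 30*I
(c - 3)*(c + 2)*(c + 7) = c^3 + 6*c^2 - 13*c - 42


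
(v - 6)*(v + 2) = v^2 - 4*v - 12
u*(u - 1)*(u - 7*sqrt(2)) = u^3 - 7*sqrt(2)*u^2 - u^2 + 7*sqrt(2)*u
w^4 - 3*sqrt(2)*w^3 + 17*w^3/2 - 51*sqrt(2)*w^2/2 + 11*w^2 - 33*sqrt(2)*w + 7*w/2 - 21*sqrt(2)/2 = (w + 1/2)*(w + 1)*(w + 7)*(w - 3*sqrt(2))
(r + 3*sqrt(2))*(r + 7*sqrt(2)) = r^2 + 10*sqrt(2)*r + 42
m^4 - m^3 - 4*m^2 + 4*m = m*(m - 2)*(m - 1)*(m + 2)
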